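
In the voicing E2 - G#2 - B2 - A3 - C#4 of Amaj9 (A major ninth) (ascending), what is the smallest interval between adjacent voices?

minor third

Adjacent intervals: E2→G#2 = major third; G#2→B2 = minor third; B2→A3 = minor seventh; A3→C#4 = major third.
The smallest is G#2 to B2, a minor third (3 semitones).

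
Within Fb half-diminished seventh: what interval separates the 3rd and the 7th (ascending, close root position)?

Spelling the chord: Fb Abb Cbb Ebb.
The 3rd is Abb and the 7th is Ebb.
From Abb to Ebb is 7 semitones, exactly the perfect fifth.

perfect fifth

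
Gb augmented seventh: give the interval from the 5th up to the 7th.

Gb7#5: Gb Bb D Fb.
That puts D below Fb.
D up to Fb is 2 semitones, a whole step narrower than a major third, so the interval is diminished.

diminished third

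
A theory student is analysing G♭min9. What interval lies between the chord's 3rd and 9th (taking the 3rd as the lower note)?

major seventh

The chord tones of G♭min9 (G♭ minor ninth) are G♭–B𝄫–D♭–F♭–A♭.
So we need the interval from B𝄫 up to A♭.
Counting 7 letters and 11 half steps from B𝄫 gives a major seventh.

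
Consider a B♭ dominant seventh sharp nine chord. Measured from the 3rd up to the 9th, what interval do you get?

major seventh

Spelling the chord: B♭-D-F-A♭-C♯.
So we need the interval from D up to C♯.
D up to C♯ spans 7 letter names and 11 semitones — a major seventh.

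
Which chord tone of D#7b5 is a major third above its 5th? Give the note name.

C#

D#7b5 is spelled D#-F##-A-C#.
The 5th is A. A major third above A is C#.
C# is the chord's 7th.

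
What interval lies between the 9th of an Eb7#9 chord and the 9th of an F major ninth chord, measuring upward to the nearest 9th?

minor 2nd

Eb7#9 has F# as its 9th, and F major ninth has G as its 9th.
From F# to G: 1 semitone over a second = minor.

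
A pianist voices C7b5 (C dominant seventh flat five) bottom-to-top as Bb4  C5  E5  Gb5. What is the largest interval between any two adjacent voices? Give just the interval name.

major third

Adjacent intervals: Bb4→C5 = major second; C5→E5 = major third; E5→Gb5 = diminished third.
The largest is C5 to E5, a major third (4 semitones).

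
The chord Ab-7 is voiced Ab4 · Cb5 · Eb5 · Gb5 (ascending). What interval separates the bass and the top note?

The outer voices are Ab4 and Gb5.
From Ab to Gb: 10 semitones over a seventh = minor.

minor seventh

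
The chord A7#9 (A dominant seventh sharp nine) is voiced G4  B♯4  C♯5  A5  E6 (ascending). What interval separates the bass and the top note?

major 13th

The outer voices are G4 and E6.
G up to E spans 13 letter names and 21 semitones — a major thirteenth.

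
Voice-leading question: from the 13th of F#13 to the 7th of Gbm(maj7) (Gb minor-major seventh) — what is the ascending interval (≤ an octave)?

F#13 has D# as its 13th, and Gbm(maj7) (Gb minor-major seventh) has F as its 7th.
3 letter names make it a third; at 2 semitones (a whole step narrower than major) the quality is diminished.

diminished third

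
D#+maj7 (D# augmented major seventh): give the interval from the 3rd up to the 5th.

M3

The chord tones of D# augmented major seventh are D#-F##-A##-C##.
That puts F## below A##.
Counting 3 letters and 4 half steps from F## gives a major third.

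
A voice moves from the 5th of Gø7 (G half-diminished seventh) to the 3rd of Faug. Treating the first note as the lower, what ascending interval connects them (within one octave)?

The 5th of Gø7 (G half-diminished seventh) is Db; the 3rd of Faug is A.
Db up to A is 8 semitones, a half step wider than a perfect fifth, so the interval is augmented.

A5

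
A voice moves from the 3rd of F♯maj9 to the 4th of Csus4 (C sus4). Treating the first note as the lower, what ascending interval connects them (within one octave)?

diminished 6th

F♯maj9 has A♯ as its 3rd, and Csus4 (C sus4) has F as its 4th.
From A♯ to F: 7 semitones over a sixth = diminished.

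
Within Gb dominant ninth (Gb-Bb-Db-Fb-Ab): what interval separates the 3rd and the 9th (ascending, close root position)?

minor seventh

3rd = Bb; 9th = Ab.
7 letter names make it a seventh; at 10 semitones (a half step narrower than major) the quality is minor.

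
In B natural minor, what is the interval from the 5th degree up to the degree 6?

Spelling B natural minor: B C♯ D E F♯ G A.
That puts F♯ below G.
From F♯ to G: 1 semitone over a second = minor.

minor second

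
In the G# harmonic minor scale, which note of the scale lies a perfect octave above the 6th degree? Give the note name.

The scale is G# A# B C# D# E F##.
The 6th degree is E; a perfect octave above that is E — scale degree 6.

E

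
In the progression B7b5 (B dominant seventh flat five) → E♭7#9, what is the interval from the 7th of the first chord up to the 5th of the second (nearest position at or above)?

B7b5 (B dominant seventh flat five) has A as its 7th, and E♭7#9 has B♭ as its 5th.
From A to B♭: 1 semitone over a second = minor.

minor second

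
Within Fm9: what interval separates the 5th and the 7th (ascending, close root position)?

minor 3rd

Fmin9 (F minor ninth): F–Ab–C–Eb–G.
The 5th is C and the 7th is Eb.
From C to Eb: 3 semitones over a third = minor.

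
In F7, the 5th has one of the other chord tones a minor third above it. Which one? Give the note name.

F dominant seventh is spelled F, A, C, Eb.
The 5th is C. A minor third above C is Eb.
Eb is the chord's 7th.

Eb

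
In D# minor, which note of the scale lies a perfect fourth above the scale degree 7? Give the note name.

F#

The scale is D# E# F# G# A# B C#.
The scale degree 7 is C#; a perfect fourth above that is F# — scale degree 3.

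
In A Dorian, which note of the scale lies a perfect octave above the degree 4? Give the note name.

D

The scale is A B C D E F# G.
The degree 4 is D; a perfect octave above that is D — scale degree 4.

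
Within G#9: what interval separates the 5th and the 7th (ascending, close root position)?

minor 3rd

The chord tones of G# dominant ninth are G#–B#–D#–F#–A#.
5th = D#; 7th = F#.
From D# to F#: 3 semitones over a third = minor.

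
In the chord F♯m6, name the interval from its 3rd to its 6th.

augmented fourth

The chord tones of F♯m6 are F♯-A-C♯-D♯.
That puts A below D♯.
4 letter names make it a fourth; at 6 semitones (a half step wider than perfect) the quality is augmented.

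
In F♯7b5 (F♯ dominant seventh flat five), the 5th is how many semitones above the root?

6

The chord tones of F♯7b5 are F♯–A♯–C–E.
F♯ to C is a diminished fifth: 6 semitones.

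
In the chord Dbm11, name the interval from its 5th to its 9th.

Dbm11 (Db minor eleventh) is spelled Db Fb Ab Cb Eb Gb.
The 5th is Ab and the 9th is Eb.
From Ab to Eb is 7 semitones, exactly the perfect fifth.

P5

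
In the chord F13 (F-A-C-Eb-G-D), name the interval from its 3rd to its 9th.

That puts A below G.
A up to G is 10 semitones, a half step narrower than a major seventh, so the interval is minor.

minor seventh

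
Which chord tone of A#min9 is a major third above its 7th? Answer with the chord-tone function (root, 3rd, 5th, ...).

9th

The chord tones of A#min9 are A#–C#–E#–G#–B#.
The 7th is G#. A major third above G# is B#.
B# is the chord's 9th.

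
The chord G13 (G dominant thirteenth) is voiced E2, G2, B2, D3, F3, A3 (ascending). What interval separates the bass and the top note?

The outer voices are E2 and A3.
Counting 11 letters and 17 half steps from E gives a perfect eleventh.

perfect 11th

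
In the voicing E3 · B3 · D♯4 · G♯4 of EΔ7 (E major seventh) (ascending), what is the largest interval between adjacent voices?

perfect 5th

Adjacent intervals: E3→B3 = perfect fifth; B3→D♯4 = major third; D♯4→G♯4 = perfect fourth.
The largest is E3 to B3, a perfect fifth (7 semitones).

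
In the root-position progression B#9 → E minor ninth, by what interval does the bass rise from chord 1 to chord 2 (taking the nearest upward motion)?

The roots are B# and E.
4 letter names make it a fourth; at 4 semitones (a half step narrower than perfect) the quality is diminished.

d4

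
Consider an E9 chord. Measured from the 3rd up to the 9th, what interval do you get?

E9 (E dominant ninth): E-G#-B-D-F#.
3rd = G#; 9th = F#.
From G# to F#: 10 semitones over a seventh = minor.

minor 7th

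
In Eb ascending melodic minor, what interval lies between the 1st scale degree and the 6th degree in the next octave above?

Eb melodic minor: Eb F Gb Ab Bb C D.
The 1st scale degree is Eb and the scale degree 6 (up an octave) is C.
Counting 13 letters and 21 half steps from Eb gives a major thirteenth.

major thirteenth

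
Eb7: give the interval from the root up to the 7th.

Spelling the chord: Eb, G, Bb, Db.
Root = Eb; 7th = Db.
Eb up to Db is 10 semitones, a half step narrower than a major seventh, so the interval is minor.

minor 7th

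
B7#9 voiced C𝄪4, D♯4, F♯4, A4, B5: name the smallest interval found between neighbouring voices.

m2

Adjacent intervals: C𝄪4→D♯4 = minor second; D♯4→F♯4 = minor third; F♯4→A4 = minor third; A4→B5 = major ninth.
The smallest is C𝄪4 to D♯4, a minor second (1 semitone).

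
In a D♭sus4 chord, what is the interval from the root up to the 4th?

perfect fourth

The chord tones of D♭sus4 are D♭, G♭, A♭.
The root is D♭ and the 4th is G♭.
D♭ up to G♭ spans 4 letter names and 5 semitones — a perfect fourth.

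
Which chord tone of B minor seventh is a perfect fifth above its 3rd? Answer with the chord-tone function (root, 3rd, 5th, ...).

7th

Bmin7: B D F# A.
The 3rd is D. A perfect fifth above D is A.
A is the chord's 7th.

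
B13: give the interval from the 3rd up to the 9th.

Spelling the chord: B D# F# A C# G#.
The 3rd is D# and the 9th is C#.
D# up to C# is 10 semitones, a half step narrower than a major seventh, so the interval is minor.

minor seventh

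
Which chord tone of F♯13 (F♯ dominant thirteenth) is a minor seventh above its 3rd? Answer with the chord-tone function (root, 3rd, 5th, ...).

Spelling the chord: F♯–A♯–C♯–E–G♯–D♯.
The 3rd is A♯. A minor seventh above A♯ is G♯.
G♯ is the chord's 9th.

9th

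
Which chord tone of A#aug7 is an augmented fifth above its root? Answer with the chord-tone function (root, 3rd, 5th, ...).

5th

The chord tones of A#7#5 are A#-C##-E##-G#.
The root is A#. An augmented fifth above A# is E##.
E## is the chord's 5th.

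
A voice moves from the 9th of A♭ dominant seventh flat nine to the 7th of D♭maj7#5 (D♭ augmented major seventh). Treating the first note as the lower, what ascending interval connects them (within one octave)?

The 9th of A♭ dominant seventh flat nine is B𝄫; the 7th of D♭maj7#5 (D♭ augmented major seventh) is C.
B𝄫 up to C is 3 semitones, a half step wider than a major second, so the interval is augmented.

augmented 2nd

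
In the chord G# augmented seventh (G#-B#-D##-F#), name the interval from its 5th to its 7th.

So we need the interval from D## up to F#.
D## up to F# is 2 semitones, a whole step narrower than a major third, so the interval is diminished.

diminished third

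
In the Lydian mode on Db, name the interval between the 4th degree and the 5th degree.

minor second

Spelling the Lydian mode on Db: Db Eb F G Ab Bb C.
That puts G below Ab.
From G to Ab: 1 semitone over a second = minor.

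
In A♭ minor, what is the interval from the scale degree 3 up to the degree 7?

Spelling A♭ minor: A♭ B♭ C♭ D♭ E♭ F♭ G♭.
The scale degree 3 is C♭ and the scale degree 7 is G♭.
From C♭ to G♭ is 7 semitones, exactly the perfect fifth.

perfect fifth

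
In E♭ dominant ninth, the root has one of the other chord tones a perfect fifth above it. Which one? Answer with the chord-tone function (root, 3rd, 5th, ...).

5th

E♭9: E♭-G-B♭-D♭-F.
The root is E♭. A perfect fifth above E♭ is B♭.
B♭ is the chord's 5th.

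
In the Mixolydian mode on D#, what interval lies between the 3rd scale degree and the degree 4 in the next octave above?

minor 9th

The scale runs D# E# F## G# A# B# C#.
So we need the interval from F## up to G#.
From F## to G#: 13 semitones over a ninth = minor.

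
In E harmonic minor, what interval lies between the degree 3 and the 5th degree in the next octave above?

E harmonic minor: E F♯ G A B C D♯.
That puts G below B.
Counting 10 letters and 16 half steps from G gives a major tenth.

major tenth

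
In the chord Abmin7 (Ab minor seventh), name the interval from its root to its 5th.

The chord tones of Abm7 are Ab-Cb-Eb-Gb.
So we need the interval from Ab up to Eb.
Ab up to Eb spans 5 letter names and 7 semitones — a perfect fifth.

perfect fifth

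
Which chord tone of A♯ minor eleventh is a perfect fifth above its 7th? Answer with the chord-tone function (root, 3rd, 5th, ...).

A♯ minor eleventh: A♯-C♯-E♯-G♯-B♯-D♯.
The 7th is G♯. A perfect fifth above G♯ is D♯.
D♯ is the chord's 11th.

11th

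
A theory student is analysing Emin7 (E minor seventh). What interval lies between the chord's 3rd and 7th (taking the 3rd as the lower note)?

perfect fifth

Emin7 is spelled E, G, B, D.
The 3rd is G and the 7th is D.
Counting 5 letters and 7 half steps from G gives a perfect fifth.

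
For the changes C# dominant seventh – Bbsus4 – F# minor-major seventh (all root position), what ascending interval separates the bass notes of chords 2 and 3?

augmented fifth

The roots are Bb and F#.
From Bb to F#: 8 semitones over a fifth = augmented.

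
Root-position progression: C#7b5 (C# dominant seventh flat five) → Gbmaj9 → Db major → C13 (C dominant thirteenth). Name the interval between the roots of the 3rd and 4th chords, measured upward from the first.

major 7th

The roots are Db and C.
Counting 7 letters and 11 half steps from Db gives a major seventh.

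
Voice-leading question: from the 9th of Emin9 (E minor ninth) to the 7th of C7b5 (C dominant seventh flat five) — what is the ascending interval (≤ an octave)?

diminished 4th

The 9th of Emin9 (E minor ninth) is F♯; the 7th of C7b5 (C dominant seventh flat five) is B♭.
4 letter names make it a fourth; at 4 semitones (a half step narrower than perfect) the quality is diminished.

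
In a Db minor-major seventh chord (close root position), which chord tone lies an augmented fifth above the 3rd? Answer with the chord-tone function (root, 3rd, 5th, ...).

Db minor-major seventh: Db-Fb-Ab-C.
The 3rd is Fb. An augmented fifth above Fb is C.
C is the chord's 7th.

7th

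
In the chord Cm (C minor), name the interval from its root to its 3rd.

minor third

Spelling the chord: C-E♭-G.
So we need the interval from C up to E♭.
3 letter names make it a third; at 3 semitones (a half step narrower than major) the quality is minor.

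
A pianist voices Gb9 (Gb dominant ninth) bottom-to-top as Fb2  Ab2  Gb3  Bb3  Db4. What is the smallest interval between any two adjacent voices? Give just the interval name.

Adjacent intervals: Fb2→Ab2 = major third; Ab2→Gb3 = minor seventh; Gb3→Bb3 = major third; Bb3→Db4 = minor third.
The smallest is Bb3 to Db4, a minor third (3 semitones).

minor third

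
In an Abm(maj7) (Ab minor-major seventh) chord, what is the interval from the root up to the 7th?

major seventh

The chord tones of Ab minor-major seventh are Ab-Cb-Eb-G.
The root is Ab and the 7th is G.
From Ab to G is 11 semitones, exactly the major seventh.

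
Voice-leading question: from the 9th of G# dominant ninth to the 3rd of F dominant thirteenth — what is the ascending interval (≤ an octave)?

diminished 8th

G# dominant ninth has A# as its 9th, and F dominant thirteenth has A as its 3rd.
From A# to A: 11 semitones over an octave = diminished.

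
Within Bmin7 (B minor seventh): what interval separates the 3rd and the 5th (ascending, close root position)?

major 3rd

The chord tones of Bmin7 are B-D-F#-A.
3rd = D; 5th = F#.
Counting 3 letters and 4 half steps from D gives a major third.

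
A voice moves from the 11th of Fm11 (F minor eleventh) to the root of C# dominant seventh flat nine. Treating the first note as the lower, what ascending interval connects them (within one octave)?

A2

Fm11 (F minor eleventh) has Bb as its 11th, and C# dominant seventh flat nine has C# as its root.
Bb up to C# is 3 semitones, a half step wider than a major second, so the interval is augmented.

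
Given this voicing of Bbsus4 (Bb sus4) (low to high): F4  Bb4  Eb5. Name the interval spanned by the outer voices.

minor 7th

The outer voices are F4 and Eb5.
From F to Eb: 10 semitones over a seventh = minor.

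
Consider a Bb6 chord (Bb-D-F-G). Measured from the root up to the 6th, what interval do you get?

So we need the interval from Bb up to G.
Counting 6 letters and 9 half steps from Bb gives a major sixth.

M6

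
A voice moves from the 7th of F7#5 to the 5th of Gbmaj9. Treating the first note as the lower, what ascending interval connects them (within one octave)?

minor seventh

The 7th of F7#5 is Eb; the 5th of Gbmaj9 is Db.
Eb up to Db is 10 semitones, a half step narrower than a major seventh, so the interval is minor.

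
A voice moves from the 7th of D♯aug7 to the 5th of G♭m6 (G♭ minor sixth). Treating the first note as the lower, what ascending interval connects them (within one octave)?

The 7th of D♯aug7 is C♯; the 5th of G♭m6 (G♭ minor sixth) is D♭.
From C♯ to D♭: 0 semitones over a second = diminished.

d2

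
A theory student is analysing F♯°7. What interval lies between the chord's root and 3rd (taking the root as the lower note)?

minor third

F♯dim7 (F♯ diminished seventh) is spelled F♯, A, C, E♭.
That puts F♯ below A.
3 letter names make it a third; at 3 semitones (a half step narrower than major) the quality is minor.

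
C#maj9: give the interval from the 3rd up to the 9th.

minor seventh

Spelling the chord: C# E# G# B# D#.
So we need the interval from E# up to D#.
From E# to D#: 10 semitones over a seventh = minor.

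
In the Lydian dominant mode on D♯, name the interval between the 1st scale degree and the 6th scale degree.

Spelling the Lydian dominant mode on D♯: D♯ E♯ F𝄪 G𝄪 A♯ B♯ C♯.
1st scale degree = D♯; degree 6 = B♯.
Counting 6 letters and 9 half steps from D♯ gives a major sixth.

M6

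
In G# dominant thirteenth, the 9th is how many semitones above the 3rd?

10

G#13: G# B# D# F# A# E#.
B# to A# is a minor seventh: 10 semitones.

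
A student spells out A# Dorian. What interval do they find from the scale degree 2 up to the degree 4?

A# dorian: A# B# C# D# E# F## G#.
So we need the interval from B# up to D#.
3 letter names make it a third; at 3 semitones (a half step narrower than major) the quality is minor.

m3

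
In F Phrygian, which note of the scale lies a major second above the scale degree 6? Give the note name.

Eb

The scale is F Gb Ab Bb C Db Eb.
The scale degree 6 is Db; a major second above that is Eb — scale degree 7.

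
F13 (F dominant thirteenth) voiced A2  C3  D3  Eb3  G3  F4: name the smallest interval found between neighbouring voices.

Adjacent intervals: A2→C3 = minor third; C3→D3 = major second; D3→Eb3 = minor second; Eb3→G3 = major third; G3→F4 = minor seventh.
The smallest is D3 to Eb3, a minor second (1 semitone).

minor second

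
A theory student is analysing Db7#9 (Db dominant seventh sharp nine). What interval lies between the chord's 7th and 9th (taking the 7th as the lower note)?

augmented 3rd

The chord tones of Db dominant seventh sharp nine are Db–F–Ab–Cb–E.
So we need the interval from Cb up to E.
3 letter names make it a third; at 5 semitones (a half step wider than major) the quality is augmented.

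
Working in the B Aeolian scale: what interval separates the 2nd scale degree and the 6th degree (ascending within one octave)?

diminished fifth

The scale runs B C# D E F# G A.
The 2nd scale degree is C# and the 6th scale degree is G.
5 letter names make it a fifth; at 6 semitones (a half step narrower than perfect) the quality is diminished.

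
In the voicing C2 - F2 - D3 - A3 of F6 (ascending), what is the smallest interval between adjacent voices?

Adjacent intervals: C2→F2 = perfect fourth; F2→D3 = major sixth; D3→A3 = perfect fifth.
The smallest is C2 to F2, a perfect fourth (5 semitones).

perfect fourth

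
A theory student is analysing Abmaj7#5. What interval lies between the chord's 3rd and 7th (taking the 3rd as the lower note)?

perfect fifth

The chord tones of Abmaj7#5 (Ab augmented major seventh) are Ab-C-E-G.
3rd = C; 7th = G.
C up to G spans 5 letter names and 7 semitones — a perfect fifth.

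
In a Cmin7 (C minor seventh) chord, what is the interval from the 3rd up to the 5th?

C minor seventh: C Eb G Bb.
The 3rd is Eb and the 5th is G.
Counting 3 letters and 4 half steps from Eb gives a major third.

major third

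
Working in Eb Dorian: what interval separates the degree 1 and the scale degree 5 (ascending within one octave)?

P5

The scale runs Eb F Gb Ab Bb C Db.
So we need the interval from Eb up to Bb.
From Eb to Bb is 7 semitones, exactly the perfect fifth.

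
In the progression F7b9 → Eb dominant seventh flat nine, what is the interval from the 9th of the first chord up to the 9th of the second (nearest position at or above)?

minor 7th

F7b9 has Gb as its 9th, and Eb dominant seventh flat nine has Fb as its 9th.
7 letter names make it a seventh; at 10 semitones (a half step narrower than major) the quality is minor.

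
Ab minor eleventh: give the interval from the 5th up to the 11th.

Abm11 (Ab minor eleventh): Ab, Cb, Eb, Gb, Bb, Db.
The 5th is Eb and the 11th is Db.
From Eb to Db: 10 semitones over a seventh = minor.

minor seventh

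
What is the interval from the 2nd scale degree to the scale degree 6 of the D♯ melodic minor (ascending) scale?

The scale runs D♯ E♯ F♯ G♯ A♯ B♯ C𝄪.
2nd scale degree = E♯; degree 6 = B♯.
Counting 5 letters and 7 half steps from E♯ gives a perfect fifth.

perfect fifth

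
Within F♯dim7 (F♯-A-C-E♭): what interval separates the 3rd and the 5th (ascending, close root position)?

So we need the interval from A up to C.
From A to C: 3 semitones over a third = minor.

minor 3rd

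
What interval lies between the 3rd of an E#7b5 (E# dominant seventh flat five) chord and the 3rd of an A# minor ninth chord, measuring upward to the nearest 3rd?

E#7b5 (E# dominant seventh flat five) has G## as its 3rd, and A# minor ninth has C# as its 3rd.
4 letter names make it a fourth; at 4 semitones (a half step narrower than perfect) the quality is diminished.

d4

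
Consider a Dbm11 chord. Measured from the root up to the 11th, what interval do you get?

Dbm11 is spelled Db, Fb, Ab, Cb, Eb, Gb.
The root is Db and the 11th is Gb.
Db up to Gb spans 11 letter names and 17 semitones — a perfect eleventh.

perfect eleventh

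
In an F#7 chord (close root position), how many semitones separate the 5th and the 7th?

F#7 (F# dominant seventh) is spelled F#-A#-C#-E.
C# to E is a minor third: 3 semitones.

3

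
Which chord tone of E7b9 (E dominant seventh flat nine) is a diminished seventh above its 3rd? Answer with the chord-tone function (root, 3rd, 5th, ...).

9th

Spelling the chord: E G# B D F.
The 3rd is G#. A diminished seventh above G# is F.
F is the chord's 9th.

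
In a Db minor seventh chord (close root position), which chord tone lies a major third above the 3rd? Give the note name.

Ab

Dbm7: Db–Fb–Ab–Cb.
The 3rd is Fb. A major third above Fb is Ab.
Ab is the chord's 5th.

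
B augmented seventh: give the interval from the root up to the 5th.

augmented 5th

B7#5 (B augmented seventh) is spelled B–D♯–F𝄪–A.
That puts B below F𝄪.
B up to F𝄪 is 8 semitones, a half step wider than a perfect fifth, so the interval is augmented.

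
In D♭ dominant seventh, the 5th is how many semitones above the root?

7

The chord tones of D♭7 are D♭–F–A♭–C♭.
D♭ to A♭ is a perfect fifth: 7 semitones.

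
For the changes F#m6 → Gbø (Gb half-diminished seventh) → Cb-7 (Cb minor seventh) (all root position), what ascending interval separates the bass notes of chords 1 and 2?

The roots are F# and Gb.
2 letter names make it a second; at 0 semitones (a whole step narrower than major) the quality is diminished.

diminished second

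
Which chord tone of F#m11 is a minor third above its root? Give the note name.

A

F# minor eleventh: F#–A–C#–E–G#–B.
The root is F#. A minor third above F# is A.
A is the chord's 3rd.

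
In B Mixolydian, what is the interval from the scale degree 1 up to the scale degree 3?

major third

The scale runs B C# D# E F# G# A.
That puts B below D#.
B up to D# spans 3 letter names and 4 semitones — a major third.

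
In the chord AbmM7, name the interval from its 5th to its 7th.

major third

Ab minor-major seventh is spelled Ab-Cb-Eb-G.
That puts Eb below G.
Eb up to G spans 3 letter names and 4 semitones — a major third.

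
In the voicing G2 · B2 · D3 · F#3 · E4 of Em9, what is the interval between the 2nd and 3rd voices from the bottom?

Those voices are B2 and D3.
From B to D: 3 semitones over a third = minor.

minor third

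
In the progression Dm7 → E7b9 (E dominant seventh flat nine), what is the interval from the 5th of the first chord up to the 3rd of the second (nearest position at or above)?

The 5th of Dm7 is A; the 3rd of E7b9 (E dominant seventh flat nine) is G♯.
From A to G♯ is 11 semitones, exactly the major seventh.

M7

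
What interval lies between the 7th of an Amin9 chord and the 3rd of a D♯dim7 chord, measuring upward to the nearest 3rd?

The 7th of Amin9 is G; the 3rd of D♯dim7 is F♯.
Counting 7 letters and 11 half steps from G gives a major seventh.

major 7th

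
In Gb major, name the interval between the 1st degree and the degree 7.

major 7th

The scale runs Gb Ab Bb Cb Db Eb F.
That puts Gb below F.
Counting 7 letters and 11 half steps from Gb gives a major seventh.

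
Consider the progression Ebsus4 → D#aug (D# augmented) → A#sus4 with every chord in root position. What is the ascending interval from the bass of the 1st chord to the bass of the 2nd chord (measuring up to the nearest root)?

The roots are Eb and D#.
From Eb to D#: 12 semitones over a seventh = augmented.

augmented seventh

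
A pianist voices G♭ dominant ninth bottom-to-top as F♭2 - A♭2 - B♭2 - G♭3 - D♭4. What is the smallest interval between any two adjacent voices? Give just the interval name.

M2

Adjacent intervals: F♭2→A♭2 = major third; A♭2→B♭2 = major second; B♭2→G♭3 = minor sixth; G♭3→D♭4 = perfect fifth.
The smallest is A♭2 to B♭2, a major second (2 semitones).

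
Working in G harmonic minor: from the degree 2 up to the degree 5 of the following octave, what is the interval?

perfect eleventh

The scale runs G A B♭ C D E♭ F♯.
So we need the interval from A up to D.
From A to D is 17 semitones, exactly the perfect eleventh.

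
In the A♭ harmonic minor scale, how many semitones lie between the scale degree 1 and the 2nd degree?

The scale is A♭ B♭ C♭ D♭ E♭ F♭ G.
A♭ up to B♭ is a major second — 2 semitones.

2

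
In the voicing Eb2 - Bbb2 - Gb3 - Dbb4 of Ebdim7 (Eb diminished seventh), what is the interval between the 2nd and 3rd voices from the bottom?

major sixth

Those voices are Bbb2 and Gb3.
From Bbb to Gb is 9 semitones, exactly the major sixth.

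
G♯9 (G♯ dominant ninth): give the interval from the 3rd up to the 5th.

G♯9 is spelled G♯ B♯ D♯ F♯ A♯.
3rd = B♯; 5th = D♯.
3 letter names make it a third; at 3 semitones (a half step narrower than major) the quality is minor.

minor third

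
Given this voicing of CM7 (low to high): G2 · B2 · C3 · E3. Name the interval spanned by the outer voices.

The outer voices are G2 and E3.
G up to E spans 6 letter names and 9 semitones — a major sixth.

major sixth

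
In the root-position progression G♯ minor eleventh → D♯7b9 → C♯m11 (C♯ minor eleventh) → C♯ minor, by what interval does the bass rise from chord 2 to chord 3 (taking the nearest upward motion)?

The roots are D♯ and C♯.
D♯ up to C♯ is 10 semitones, a half step narrower than a major seventh, so the interval is minor.

minor seventh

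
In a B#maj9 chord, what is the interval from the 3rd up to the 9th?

m7

Spelling the chord: B#, D##, F##, A##, C##.
The 3rd is D## and the 9th is C##.
D## up to C## is 10 semitones, a half step narrower than a major seventh, so the interval is minor.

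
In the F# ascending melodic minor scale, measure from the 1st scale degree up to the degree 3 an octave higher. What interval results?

Spelling the F# ascending melodic minor scale: F# G# A B C# D# E#.
That puts F# below A.
F# up to A is 15 semitones, a half step narrower than a major tenth, so the interval is minor.

minor tenth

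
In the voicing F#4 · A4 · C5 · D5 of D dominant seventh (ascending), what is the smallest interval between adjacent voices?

M2

Adjacent intervals: F#4→A4 = minor third; A4→C5 = minor third; C5→D5 = major second.
The smallest is C5 to D5, a major second (2 semitones).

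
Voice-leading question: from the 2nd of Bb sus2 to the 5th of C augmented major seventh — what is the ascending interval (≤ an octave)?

Bb sus2 has C as its 2nd, and C augmented major seventh has G# as its 5th.
From C to G#: 8 semitones over a fifth = augmented.

augmented fifth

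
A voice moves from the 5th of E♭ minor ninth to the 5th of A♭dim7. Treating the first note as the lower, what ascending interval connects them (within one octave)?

diminished 4th

The 5th of E♭ minor ninth is B♭; the 5th of A♭dim7 is E𝄫.
B♭ up to E𝄫 is 4 semitones, a half step narrower than a perfect fourth, so the interval is diminished.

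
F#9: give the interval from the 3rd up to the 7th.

diminished fifth

F# dominant ninth is spelled F#-A#-C#-E-G#.
That puts A# below E.
A# up to E is 6 semitones, a half step narrower than a perfect fifth, so the interval is diminished.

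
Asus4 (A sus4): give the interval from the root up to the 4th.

The chord tones of A sus4 are A–D–E.
That puts A below D.
A up to D spans 4 letter names and 5 semitones — a perfect fourth.

perfect 4th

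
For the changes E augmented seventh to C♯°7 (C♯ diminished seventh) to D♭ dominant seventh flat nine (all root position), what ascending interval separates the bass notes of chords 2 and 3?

The roots are C♯ and D♭.
C♯ up to D♭ is 0 semitones, a whole step narrower than a major second, so the interval is diminished.

diminished second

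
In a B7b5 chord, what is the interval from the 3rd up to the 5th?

diminished third

B7b5 (B dominant seventh flat five) is spelled B-D#-F-A.
The 3rd is D# and the 5th is F.
From D# to F: 2 semitones over a third = diminished.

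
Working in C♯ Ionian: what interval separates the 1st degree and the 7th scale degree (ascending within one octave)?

major seventh

The scale runs C♯ D♯ E♯ F♯ G♯ A♯ B♯.
That puts C♯ below B♯.
Counting 7 letters and 11 half steps from C♯ gives a major seventh.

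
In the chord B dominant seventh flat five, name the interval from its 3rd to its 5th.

Spelling the chord: B-D♯-F-A.
3rd = D♯; 5th = F.
3 letter names make it a third; at 2 semitones (a whole step narrower than major) the quality is diminished.

diminished third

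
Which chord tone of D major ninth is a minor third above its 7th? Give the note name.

E

The chord tones of D major ninth are D, F#, A, C#, E.
The 7th is C#. A minor third above C# is E.
E is the chord's 9th.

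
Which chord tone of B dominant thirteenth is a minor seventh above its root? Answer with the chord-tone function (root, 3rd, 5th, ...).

B13 is spelled B-D#-F#-A-C#-G#.
The root is B. A minor seventh above B is A.
A is the chord's 7th.

7th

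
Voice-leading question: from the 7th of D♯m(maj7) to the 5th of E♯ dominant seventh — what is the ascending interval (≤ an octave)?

m7

The 7th of D♯m(maj7) is C𝄪; the 5th of E♯ dominant seventh is B♯.
C𝄪 up to B♯ is 10 semitones, a half step narrower than a major seventh, so the interval is minor.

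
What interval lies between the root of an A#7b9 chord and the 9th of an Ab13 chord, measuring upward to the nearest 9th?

A#7b9 has A# as its root, and Ab13 has Bb as its 9th.
A# up to Bb is 0 semitones, a whole step narrower than a major second, so the interval is diminished.

diminished second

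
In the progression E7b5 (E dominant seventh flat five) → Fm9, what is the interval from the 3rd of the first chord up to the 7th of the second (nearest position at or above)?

E7b5 (E dominant seventh flat five) has G# as its 3rd, and Fm9 has Eb as its 7th.
6 letter names make it a sixth; at 7 semitones (a whole step narrower than major) the quality is diminished.

diminished sixth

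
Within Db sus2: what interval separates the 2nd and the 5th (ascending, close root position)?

Dbsus2 is spelled Db, Eb, Ab.
The 2nd is Eb and the 5th is Ab.
Eb up to Ab spans 4 letter names and 5 semitones — a perfect fourth.

P4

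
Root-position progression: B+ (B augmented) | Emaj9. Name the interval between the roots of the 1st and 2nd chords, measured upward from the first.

P4

The roots are B and E.
From B to E is 5 semitones, exactly the perfect fourth.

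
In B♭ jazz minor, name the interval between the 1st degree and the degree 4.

perfect 4th

The scale runs B♭ C D♭ E♭ F G A.
So we need the interval from B♭ up to E♭.
Counting 4 letters and 5 half steps from B♭ gives a perfect fourth.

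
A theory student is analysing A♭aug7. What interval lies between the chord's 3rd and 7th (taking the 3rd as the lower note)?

A♭7#5 (A♭ augmented seventh): A♭–C–E–G♭.
3rd = C; 7th = G♭.
C up to G♭ is 6 semitones, a half step narrower than a perfect fifth, so the interval is diminished.

d5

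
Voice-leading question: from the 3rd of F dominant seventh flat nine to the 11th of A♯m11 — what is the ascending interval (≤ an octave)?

augmented fourth

F dominant seventh flat nine has A as its 3rd, and A♯m11 has D♯ as its 11th.
4 letter names make it a fourth; at 6 semitones (a half step wider than perfect) the quality is augmented.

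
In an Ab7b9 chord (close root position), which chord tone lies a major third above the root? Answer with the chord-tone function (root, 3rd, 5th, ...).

3rd

Ab dominant seventh flat nine is spelled Ab, C, Eb, Gb, Bbb.
The root is Ab. A major third above Ab is C.
C is the chord's 3rd.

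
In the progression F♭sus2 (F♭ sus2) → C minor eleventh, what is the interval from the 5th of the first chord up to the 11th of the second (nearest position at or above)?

A4

F♭sus2 (F♭ sus2) has C♭ as its 5th, and C minor eleventh has F as its 11th.
From C♭ to F: 6 semitones over a fourth = augmented.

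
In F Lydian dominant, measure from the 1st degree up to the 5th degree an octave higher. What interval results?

perfect twelfth

Spelling F Lydian dominant: F G A B C D Eb.
1st degree = F; 5th degree (up an octave) = C.
F up to C spans 12 letter names and 19 semitones — a perfect twelfth.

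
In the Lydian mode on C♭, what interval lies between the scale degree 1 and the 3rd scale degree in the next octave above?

The scale runs C♭ D♭ E♭ F G♭ A♭ B♭.
That puts C♭ below E♭.
Counting 10 letters and 16 half steps from C♭ gives a major tenth.

major tenth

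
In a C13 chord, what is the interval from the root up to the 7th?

C dominant thirteenth: C E G B♭ D A.
Root = C; 7th = B♭.
From C to B♭: 10 semitones over a seventh = minor.

minor seventh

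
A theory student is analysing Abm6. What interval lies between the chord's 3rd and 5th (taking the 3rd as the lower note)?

major 3rd

Abm6 is spelled Ab Cb Eb F.
3rd = Cb; 5th = Eb.
Cb up to Eb spans 3 letter names and 4 semitones — a major third.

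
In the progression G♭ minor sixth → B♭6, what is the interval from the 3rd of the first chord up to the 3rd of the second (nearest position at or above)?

augmented third

G♭ minor sixth has B𝄫 as its 3rd, and B♭6 has D as its 3rd.
3 letter names make it a third; at 5 semitones (a half step wider than major) the quality is augmented.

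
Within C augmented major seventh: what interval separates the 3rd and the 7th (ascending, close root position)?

perfect 5th

Cmaj7#5 (C augmented major seventh): C, E, G#, B.
The 3rd is E and the 7th is B.
From E to B is 7 semitones, exactly the perfect fifth.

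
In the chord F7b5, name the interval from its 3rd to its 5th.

d3

F dominant seventh flat five is spelled F–A–Cb–Eb.
So we need the interval from A up to Cb.
From A to Cb: 2 semitones over a third = diminished.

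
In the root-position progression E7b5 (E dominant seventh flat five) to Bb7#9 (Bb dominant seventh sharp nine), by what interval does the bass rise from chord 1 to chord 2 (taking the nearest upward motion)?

The roots are E and Bb.
5 letter names make it a fifth; at 6 semitones (a half step narrower than perfect) the quality is diminished.

d5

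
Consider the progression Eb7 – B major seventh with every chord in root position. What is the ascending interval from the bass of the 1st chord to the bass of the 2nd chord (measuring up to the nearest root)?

augmented fifth

The roots are Eb and B.
From Eb to B: 8 semitones over a fifth = augmented.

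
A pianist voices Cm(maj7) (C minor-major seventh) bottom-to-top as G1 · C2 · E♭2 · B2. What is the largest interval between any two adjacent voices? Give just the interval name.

augmented fifth

Adjacent intervals: G1→C2 = perfect fourth; C2→E♭2 = minor third; E♭2→B2 = augmented fifth.
The largest is E♭2 to B2, an augmented fifth (8 semitones).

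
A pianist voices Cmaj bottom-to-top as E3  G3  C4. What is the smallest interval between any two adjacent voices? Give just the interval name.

m3

Adjacent intervals: E3→G3 = minor third; G3→C4 = perfect fourth.
The smallest is E3 to G3, a minor third (3 semitones).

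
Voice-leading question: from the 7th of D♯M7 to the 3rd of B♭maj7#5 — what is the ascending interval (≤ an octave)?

diminished 2nd

The 7th of D♯M7 is C𝄪; the 3rd of B♭maj7#5 is D.
C𝄪 up to D is 0 semitones, a whole step narrower than a major second, so the interval is diminished.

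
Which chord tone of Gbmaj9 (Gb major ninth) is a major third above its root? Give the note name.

The chord tones of Gbmaj9 are Gb–Bb–Db–F–Ab.
The root is Gb. A major third above Gb is Bb.
Bb is the chord's 3rd.

Bb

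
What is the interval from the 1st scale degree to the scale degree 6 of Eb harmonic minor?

Spelling Eb harmonic minor: Eb F Gb Ab Bb Cb D.
That puts Eb below Cb.
6 letter names make it a sixth; at 8 semitones (a half step narrower than major) the quality is minor.

minor 6th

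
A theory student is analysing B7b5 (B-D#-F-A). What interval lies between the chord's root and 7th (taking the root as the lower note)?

Root = B; 7th = A.
From B to A: 10 semitones over a seventh = minor.

minor 7th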